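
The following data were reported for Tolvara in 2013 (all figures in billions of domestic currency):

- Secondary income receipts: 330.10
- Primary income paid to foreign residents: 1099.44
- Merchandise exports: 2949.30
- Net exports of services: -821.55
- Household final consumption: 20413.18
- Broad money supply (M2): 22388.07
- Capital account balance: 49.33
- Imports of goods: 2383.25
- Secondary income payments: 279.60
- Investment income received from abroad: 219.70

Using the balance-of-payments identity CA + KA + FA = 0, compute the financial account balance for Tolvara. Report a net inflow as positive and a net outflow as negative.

Goods balance = 2949.30 - 2383.25 = 566.05
Services balance = -821.55
Trade balance (goods + services) = 566.05 + (-821.55) = -255.50
Net primary income = 219.70 - 1099.44 = -879.74
Net secondary income = 330.10 - 279.60 = 50.50
Current account = -255.50 + (-879.74) + 50.50 = -1084.74
Financial account = -(-1084.74 + 49.33) = 1035.41

1035.41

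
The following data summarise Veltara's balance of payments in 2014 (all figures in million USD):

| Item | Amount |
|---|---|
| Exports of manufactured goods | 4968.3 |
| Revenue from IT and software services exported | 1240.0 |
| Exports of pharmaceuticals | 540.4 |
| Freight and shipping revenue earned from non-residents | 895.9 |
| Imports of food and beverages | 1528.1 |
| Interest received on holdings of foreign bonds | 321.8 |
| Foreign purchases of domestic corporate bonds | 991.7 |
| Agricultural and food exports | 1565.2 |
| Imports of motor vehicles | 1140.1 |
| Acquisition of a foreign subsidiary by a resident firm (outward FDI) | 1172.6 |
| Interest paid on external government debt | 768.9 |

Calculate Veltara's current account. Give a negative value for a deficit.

6094.5

Goods: 4968.3 + 1565.2 + 540.4 - 1140.1 - 1528.1 = 4405.7
Services: 895.9 + 1240.0 = 2135.9
Primary income: -768.9 + 321.8 = -447.1
Current account = 4405.7 + 2135.9 + (-447.1) = 6094.5
(Excluded from the current account — financial account: foreign purchases of domestic corporate bonds 991.7, acquisition of a foreign subsidiary by a resident firm (outward FDI) 1172.6.)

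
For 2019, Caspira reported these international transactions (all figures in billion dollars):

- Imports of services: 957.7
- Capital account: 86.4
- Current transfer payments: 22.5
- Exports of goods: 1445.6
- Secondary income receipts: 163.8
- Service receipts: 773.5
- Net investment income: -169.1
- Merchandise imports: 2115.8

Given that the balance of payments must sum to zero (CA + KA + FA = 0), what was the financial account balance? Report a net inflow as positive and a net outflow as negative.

795.8

Goods balance = 1445.6 - 2115.8 = -670.2
Services balance = 773.5 - 957.7 = -184.2
Trade balance (goods + services) = -670.2 + (-184.2) = -854.4
Net primary income = -169.1
Net secondary income = 163.8 - 22.5 = 141.3
Current account = -854.4 + (-169.1) + 141.3 = -882.2
Financial account = -(-882.2 + 86.4) = 795.8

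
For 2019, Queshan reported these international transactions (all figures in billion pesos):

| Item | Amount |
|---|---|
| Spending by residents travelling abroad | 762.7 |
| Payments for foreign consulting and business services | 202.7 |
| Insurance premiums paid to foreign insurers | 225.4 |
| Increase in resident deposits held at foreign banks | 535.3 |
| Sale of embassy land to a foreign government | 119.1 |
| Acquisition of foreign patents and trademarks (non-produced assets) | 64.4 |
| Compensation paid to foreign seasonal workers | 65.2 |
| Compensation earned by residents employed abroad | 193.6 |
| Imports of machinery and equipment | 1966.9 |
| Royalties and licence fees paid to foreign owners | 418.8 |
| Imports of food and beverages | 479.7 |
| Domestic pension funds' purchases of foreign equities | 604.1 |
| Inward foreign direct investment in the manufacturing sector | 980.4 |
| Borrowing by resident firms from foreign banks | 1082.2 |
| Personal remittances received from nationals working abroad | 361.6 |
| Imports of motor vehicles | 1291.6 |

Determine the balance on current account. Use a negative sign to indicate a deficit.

-4857.8

Goods: -1966.9 - 479.7 - 1291.6 = -3738.2
Services: -202.7 - 762.7 - 225.4 - 418.8 = -1609.6
Primary income: 193.6 - 65.2 = 128.4
Secondary income: 361.6
Current account = (-3738.2) + (-1609.6) + 128.4 + 361.6 = -4857.8
(Excluded from the current account — financial account: increase in resident deposits held at foreign banks 535.3, domestic pension funds' purchases of foreign equities 604.1, inward foreign direct investment in the manufacturing sector 980.4, borrowing by resident firms from foreign banks 1082.2; capital account: sale of embassy land to a foreign government 119.1, acquisition of foreign patents and trademarks (non-produced assets) 64.4.)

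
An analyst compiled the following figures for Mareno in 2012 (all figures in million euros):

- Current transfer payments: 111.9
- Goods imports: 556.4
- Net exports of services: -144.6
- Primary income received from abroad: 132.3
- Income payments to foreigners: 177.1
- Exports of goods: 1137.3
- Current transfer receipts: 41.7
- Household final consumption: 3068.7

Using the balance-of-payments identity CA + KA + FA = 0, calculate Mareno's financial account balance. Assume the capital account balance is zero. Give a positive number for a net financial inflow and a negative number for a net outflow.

Goods balance = 1137.3 - 556.4 = 580.9
Services balance = -144.6
Trade balance (goods + services) = 580.9 + (-144.6) = 436.3
Net primary income = 132.3 - 177.1 = -44.8
Net secondary income = 41.7 - 111.9 = -70.2
Current account = 436.3 + (-44.8) + (-70.2) = 321.3
Financial account = -(321.3) = -321.3

-321.3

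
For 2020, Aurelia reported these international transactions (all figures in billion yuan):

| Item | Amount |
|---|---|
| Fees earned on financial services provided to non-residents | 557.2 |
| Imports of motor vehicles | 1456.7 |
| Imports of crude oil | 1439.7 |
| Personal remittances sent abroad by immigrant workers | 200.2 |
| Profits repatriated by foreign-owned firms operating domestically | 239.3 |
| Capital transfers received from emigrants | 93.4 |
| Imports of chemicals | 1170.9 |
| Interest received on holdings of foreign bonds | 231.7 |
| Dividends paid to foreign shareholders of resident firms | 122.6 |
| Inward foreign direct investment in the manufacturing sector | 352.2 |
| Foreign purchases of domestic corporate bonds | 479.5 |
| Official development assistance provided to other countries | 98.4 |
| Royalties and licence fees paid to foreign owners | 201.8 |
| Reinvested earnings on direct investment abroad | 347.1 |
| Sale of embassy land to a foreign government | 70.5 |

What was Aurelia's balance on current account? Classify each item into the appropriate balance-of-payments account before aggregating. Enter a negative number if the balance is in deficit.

Goods: -1456.7 - 1170.9 - 1439.7 = -4067.3
Services: 557.2 - 201.8 = 355.4
Primary income: -239.3 + 347.1 - 122.6 + 231.7 = 216.9
Secondary income: -200.2 - 98.4 = -298.6
Current account = (-4067.3) + 355.4 + 216.9 + (-298.6) = -3793.6
(Excluded from the current account — capital account: capital transfers received from emigrants 93.4, sale of embassy land to a foreign government 70.5; financial account: inward foreign direct investment in the manufacturing sector 352.2, foreign purchases of domestic corporate bonds 479.5.)

-3793.6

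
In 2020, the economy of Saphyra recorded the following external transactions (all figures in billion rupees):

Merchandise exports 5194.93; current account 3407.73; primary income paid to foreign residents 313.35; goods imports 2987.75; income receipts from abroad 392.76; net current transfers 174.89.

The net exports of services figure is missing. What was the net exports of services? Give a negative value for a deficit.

946.25

Current account = goods balance + services balance + net primary income + net secondary income
Sum of the known components = 2461.48
Net exports of services = CA - (known components) = 3407.73 - 2461.48 = 946.25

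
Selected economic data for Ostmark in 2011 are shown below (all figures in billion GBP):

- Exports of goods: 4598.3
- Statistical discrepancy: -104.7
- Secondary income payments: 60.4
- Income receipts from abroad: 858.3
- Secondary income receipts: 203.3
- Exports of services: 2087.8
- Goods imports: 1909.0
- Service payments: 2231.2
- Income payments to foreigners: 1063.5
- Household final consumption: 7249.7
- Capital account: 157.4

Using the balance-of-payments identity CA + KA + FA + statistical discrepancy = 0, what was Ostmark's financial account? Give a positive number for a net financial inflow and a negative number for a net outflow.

-2536.3

Goods balance = 4598.3 - 1909.0 = 2689.3
Services balance = 2087.8 - 2231.2 = -143.4
Trade balance (goods + services) = 2689.3 + (-143.4) = 2545.9
Net primary income = 858.3 - 1063.5 = -205.2
Net secondary income = 203.3 - 60.4 = 142.9
Current account = 2545.9 + (-205.2) + 142.9 = 2483.6
Financial account = -(2483.6 + 157.4 + (-104.7)) = -2536.3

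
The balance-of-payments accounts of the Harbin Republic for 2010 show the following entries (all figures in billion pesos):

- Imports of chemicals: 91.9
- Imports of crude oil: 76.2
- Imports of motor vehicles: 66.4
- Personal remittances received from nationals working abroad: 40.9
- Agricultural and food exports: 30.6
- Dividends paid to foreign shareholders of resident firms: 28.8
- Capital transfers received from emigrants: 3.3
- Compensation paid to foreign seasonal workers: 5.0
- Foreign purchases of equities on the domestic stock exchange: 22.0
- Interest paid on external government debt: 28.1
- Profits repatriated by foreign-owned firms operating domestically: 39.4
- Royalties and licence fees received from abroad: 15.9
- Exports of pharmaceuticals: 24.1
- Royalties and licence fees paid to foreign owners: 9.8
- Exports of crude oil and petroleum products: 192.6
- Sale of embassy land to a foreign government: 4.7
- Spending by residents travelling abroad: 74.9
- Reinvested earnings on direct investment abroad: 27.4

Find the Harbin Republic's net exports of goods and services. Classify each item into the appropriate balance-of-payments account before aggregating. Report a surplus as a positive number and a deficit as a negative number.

-56.0

Goods: 30.6 - 66.4 - 76.2 + 192.6 + 24.1 - 91.9 = 12.8
Services: -74.9 - 9.8 + 15.9 = -68.8
Trade balance = 12.8 + (-68.8) = -56.0
(Excluded from the trade balance — secondary income: personal remittances received from nationals working abroad 40.9; primary income: dividends paid to foreign shareholders of resident firms 28.8, compensation paid to foreign seasonal workers 5.0, interest paid on external government debt 28.1, profits repatriated by foreign-owned firms operating domestically 39.4, reinvested earnings on direct investment abroad 27.4; capital account: capital transfers received from emigrants 3.3, sale of embassy land to a foreign government 4.7; financial account: foreign purchases of equities on the domestic stock exchange 22.0.)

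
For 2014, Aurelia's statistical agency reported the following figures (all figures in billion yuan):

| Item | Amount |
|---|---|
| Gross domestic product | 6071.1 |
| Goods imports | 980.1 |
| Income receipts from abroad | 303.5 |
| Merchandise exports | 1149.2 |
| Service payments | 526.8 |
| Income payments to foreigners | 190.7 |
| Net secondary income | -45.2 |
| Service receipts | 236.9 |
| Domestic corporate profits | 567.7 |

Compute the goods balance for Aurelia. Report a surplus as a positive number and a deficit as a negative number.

Goods balance = 1149.2 - 980.1 = 169.1

169.1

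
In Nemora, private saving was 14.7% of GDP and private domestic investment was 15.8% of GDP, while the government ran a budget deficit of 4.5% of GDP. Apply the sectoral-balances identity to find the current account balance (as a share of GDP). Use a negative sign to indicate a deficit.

-5.6

By the sectoral-balances identity, CA = (S_private - I) + (T - G).
Private balance = 14.7 - 15.8 = -1.1
Government balance (T - G) = -4.5
CA = -1.1 + (-4.5) = -5.6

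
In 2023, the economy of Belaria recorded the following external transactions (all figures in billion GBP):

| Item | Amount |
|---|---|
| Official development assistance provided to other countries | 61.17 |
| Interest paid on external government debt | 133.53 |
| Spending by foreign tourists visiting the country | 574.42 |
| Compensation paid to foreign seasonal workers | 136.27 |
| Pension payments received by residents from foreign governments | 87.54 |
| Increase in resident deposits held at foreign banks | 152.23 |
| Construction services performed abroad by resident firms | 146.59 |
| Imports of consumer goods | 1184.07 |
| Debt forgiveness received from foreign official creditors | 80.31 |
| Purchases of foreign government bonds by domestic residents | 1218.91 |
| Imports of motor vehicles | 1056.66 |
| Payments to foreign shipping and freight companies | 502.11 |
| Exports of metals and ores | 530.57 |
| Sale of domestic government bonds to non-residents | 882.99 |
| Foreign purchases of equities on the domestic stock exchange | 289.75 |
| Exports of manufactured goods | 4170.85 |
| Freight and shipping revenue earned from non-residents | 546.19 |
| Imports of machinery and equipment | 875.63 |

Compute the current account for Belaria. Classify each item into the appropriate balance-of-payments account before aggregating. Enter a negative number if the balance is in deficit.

Goods: -1056.66 + 530.57 - 1184.07 - 875.63 + 4170.85 = 1585.06
Services: 146.59 + 546.19 - 502.11 + 574.42 = 765.09
Primary income: -133.53 - 136.27 = -269.80
Secondary income: 87.54 - 61.17 = 26.37
Current account = 1585.06 + 765.09 + (-269.80) + 26.37 = 2106.72
(Excluded from the current account — financial account: increase in resident deposits held at foreign banks 152.23, purchases of foreign government bonds by domestic residents 1218.91, sale of domestic government bonds to non-residents 882.99, foreign purchases of equities on the domestic stock exchange 289.75; capital account: debt forgiveness received from foreign official creditors 80.31.)

2106.72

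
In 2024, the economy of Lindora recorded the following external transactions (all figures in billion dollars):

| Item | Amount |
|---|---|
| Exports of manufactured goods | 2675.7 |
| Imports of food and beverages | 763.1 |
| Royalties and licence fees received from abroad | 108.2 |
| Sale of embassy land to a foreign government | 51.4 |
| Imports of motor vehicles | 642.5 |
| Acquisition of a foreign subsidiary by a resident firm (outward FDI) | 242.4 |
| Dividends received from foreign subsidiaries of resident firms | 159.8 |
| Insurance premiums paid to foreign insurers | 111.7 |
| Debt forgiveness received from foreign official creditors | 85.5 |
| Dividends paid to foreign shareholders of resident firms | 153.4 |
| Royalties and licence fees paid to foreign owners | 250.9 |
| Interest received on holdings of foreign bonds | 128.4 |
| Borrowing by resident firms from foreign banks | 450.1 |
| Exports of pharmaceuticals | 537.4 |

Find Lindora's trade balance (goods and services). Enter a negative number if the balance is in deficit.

Goods: -763.1 + 537.4 - 642.5 + 2675.7 = 1807.5
Services: 108.2 - 250.9 - 111.7 = -254.4
Trade balance = 1807.5 + (-254.4) = 1553.1
(Excluded from the trade balance — capital account: sale of embassy land to a foreign government 51.4, debt forgiveness received from foreign official creditors 85.5; financial account: acquisition of a foreign subsidiary by a resident firm (outward FDI) 242.4, borrowing by resident firms from foreign banks 450.1; primary income: dividends received from foreign subsidiaries of resident firms 159.8, dividends paid to foreign shareholders of resident firms 153.4, interest received on holdings of foreign bonds 128.4.)

1553.1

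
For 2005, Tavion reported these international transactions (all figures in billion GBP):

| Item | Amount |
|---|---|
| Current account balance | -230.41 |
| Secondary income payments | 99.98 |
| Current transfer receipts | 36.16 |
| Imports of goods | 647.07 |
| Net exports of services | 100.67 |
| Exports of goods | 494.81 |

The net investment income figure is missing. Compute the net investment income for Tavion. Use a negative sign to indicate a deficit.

Current account = goods balance + services balance + net primary income + net secondary income
Sum of the known components = -115.41
Net investment income = CA - (known components) = -230.41 - (-115.41) = -115.00

-115.00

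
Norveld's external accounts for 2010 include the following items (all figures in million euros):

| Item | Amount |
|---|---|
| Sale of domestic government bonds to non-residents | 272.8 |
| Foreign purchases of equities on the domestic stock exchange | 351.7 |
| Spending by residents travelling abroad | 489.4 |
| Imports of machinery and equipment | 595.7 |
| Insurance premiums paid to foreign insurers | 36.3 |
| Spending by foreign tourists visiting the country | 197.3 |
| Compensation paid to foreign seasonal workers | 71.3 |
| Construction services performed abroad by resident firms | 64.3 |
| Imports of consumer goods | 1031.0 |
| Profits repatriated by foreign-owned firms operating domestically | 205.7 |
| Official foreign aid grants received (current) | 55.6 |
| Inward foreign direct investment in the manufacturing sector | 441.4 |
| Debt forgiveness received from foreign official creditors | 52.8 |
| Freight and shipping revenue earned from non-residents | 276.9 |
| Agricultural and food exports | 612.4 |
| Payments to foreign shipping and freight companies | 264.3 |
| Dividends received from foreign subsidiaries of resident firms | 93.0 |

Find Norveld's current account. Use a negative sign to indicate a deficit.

-1394.2

Goods: -1031.0 - 595.7 + 612.4 = -1014.3
Services: -489.4 + 197.3 + 276.9 + 64.3 - 36.3 - 264.3 = -251.5
Primary income: -205.7 + 93.0 - 71.3 = -184.0
Secondary income: 55.6
Current account = (-1014.3) + (-251.5) + (-184.0) + 55.6 = -1394.2
(Excluded from the current account — financial account: sale of domestic government bonds to non-residents 272.8, foreign purchases of equities on the domestic stock exchange 351.7, inward foreign direct investment in the manufacturing sector 441.4; capital account: debt forgiveness received from foreign official creditors 52.8.)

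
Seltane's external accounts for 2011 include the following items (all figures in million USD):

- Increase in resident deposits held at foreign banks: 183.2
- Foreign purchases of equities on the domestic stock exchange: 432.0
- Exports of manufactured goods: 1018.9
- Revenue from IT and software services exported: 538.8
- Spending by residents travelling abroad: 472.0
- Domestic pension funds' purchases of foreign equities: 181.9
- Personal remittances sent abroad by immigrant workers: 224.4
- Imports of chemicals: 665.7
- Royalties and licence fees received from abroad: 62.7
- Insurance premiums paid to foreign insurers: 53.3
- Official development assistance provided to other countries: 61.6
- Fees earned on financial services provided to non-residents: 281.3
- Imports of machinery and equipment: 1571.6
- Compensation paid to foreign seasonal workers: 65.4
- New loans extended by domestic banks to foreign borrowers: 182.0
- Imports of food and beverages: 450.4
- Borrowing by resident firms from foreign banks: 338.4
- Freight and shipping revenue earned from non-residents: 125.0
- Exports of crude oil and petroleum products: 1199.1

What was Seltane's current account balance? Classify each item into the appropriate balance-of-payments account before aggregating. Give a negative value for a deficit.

-338.6

Goods: -450.4 - 665.7 - 1571.6 + 1199.1 + 1018.9 = -469.7
Services: 62.7 + 281.3 - 472.0 - 53.3 + 538.8 + 125.0 = 482.5
Primary income: -65.4
Secondary income: -224.4 - 61.6 = -286.0
Current account = (-469.7) + 482.5 + (-65.4) + (-286.0) = -338.6
(Excluded from the current account — financial account: increase in resident deposits held at foreign banks 183.2, foreign purchases of equities on the domestic stock exchange 432.0, domestic pension funds' purchases of foreign equities 181.9, new loans extended by domestic banks to foreign borrowers 182.0, borrowing by resident firms from foreign banks 338.4.)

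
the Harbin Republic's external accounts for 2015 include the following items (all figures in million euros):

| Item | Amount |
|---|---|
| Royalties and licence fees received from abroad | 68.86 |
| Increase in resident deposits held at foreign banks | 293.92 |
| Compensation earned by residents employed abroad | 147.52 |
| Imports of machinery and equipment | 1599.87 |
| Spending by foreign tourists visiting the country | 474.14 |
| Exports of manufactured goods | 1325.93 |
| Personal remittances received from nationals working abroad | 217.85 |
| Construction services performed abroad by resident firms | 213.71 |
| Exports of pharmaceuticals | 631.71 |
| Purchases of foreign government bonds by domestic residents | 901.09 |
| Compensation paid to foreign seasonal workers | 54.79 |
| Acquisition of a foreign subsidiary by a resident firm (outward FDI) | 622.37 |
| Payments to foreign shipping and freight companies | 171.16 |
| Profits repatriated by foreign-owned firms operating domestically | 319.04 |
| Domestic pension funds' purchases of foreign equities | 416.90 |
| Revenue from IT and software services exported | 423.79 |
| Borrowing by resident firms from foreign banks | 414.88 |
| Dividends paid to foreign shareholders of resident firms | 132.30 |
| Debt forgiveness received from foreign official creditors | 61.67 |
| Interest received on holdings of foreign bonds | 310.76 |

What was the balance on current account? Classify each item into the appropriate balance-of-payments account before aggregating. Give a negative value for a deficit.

1537.11

Goods: 1325.93 - 1599.87 + 631.71 = 357.77
Services: 68.86 - 171.16 + 474.14 + 423.79 + 213.71 = 1009.34
Primary income: -54.79 + 147.52 - 319.04 - 132.30 + 310.76 = -47.85
Secondary income: 217.85
Current account = 357.77 + 1009.34 + (-47.85) + 217.85 = 1537.11
(Excluded from the current account — financial account: increase in resident deposits held at foreign banks 293.92, purchases of foreign government bonds by domestic residents 901.09, acquisition of a foreign subsidiary by a resident firm (outward FDI) 622.37, domestic pension funds' purchases of foreign equities 416.90, borrowing by resident firms from foreign banks 414.88; capital account: debt forgiveness received from foreign official creditors 61.67.)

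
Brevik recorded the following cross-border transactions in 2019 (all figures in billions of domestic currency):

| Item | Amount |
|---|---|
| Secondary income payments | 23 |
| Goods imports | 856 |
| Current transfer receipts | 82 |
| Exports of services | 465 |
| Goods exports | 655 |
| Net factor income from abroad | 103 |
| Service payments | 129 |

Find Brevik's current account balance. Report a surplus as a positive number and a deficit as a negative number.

297

Goods balance = 655 - 856 = -201
Services balance = 465 - 129 = 336
Trade balance (goods + services) = -201 + 336 = 135
Net primary income = 103
Net secondary income = 82 - 23 = 59
Current account = 135 + 103 + 59 = 297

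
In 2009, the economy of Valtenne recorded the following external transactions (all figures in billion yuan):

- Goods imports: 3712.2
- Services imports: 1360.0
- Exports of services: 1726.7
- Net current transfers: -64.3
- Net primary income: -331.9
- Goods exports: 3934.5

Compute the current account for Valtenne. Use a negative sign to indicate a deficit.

Goods balance = 3934.5 - 3712.2 = 222.3
Services balance = 1726.7 - 1360.0 = 366.7
Trade balance (goods + services) = 222.3 + 366.7 = 589.0
Net primary income = -331.9
Net secondary income = -64.3
Current account = 589.0 + (-331.9) + (-64.3) = 192.8

192.8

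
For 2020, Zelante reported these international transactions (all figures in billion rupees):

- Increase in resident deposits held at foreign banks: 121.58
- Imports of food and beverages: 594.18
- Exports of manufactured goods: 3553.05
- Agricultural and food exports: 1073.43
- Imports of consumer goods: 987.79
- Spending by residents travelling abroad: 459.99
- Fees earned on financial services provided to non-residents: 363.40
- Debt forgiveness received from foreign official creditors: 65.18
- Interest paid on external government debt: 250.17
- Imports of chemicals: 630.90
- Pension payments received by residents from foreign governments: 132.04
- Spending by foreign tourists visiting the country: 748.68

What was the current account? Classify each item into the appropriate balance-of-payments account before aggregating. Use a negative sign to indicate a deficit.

Goods: -594.18 + 3553.05 - 987.79 - 630.90 + 1073.43 = 2413.61
Services: 363.40 - 459.99 + 748.68 = 652.09
Primary income: -250.17
Secondary income: 132.04
Current account = 2413.61 + 652.09 + (-250.17) + 132.04 = 2947.57
(Excluded from the current account — financial account: increase in resident deposits held at foreign banks 121.58; capital account: debt forgiveness received from foreign official creditors 65.18.)

2947.57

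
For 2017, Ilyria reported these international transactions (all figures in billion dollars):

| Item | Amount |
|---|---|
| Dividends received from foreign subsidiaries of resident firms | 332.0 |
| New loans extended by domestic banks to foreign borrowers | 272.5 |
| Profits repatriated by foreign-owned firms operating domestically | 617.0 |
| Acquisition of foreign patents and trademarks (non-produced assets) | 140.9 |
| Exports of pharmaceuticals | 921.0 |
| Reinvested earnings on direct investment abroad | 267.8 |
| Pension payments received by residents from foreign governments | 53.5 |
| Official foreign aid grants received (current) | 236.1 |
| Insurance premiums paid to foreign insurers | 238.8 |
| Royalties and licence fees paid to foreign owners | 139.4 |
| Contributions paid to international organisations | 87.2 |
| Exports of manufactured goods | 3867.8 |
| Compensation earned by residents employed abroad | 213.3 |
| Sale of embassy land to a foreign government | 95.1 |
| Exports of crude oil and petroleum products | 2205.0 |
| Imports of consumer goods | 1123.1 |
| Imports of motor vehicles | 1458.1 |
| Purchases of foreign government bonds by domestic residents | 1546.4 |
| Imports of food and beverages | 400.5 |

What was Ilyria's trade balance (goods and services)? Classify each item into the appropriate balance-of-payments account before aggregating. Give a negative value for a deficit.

3633.9

Goods: 3867.8 - 400.5 + 2205.0 - 1458.1 + 921.0 - 1123.1 = 4012.1
Services: -238.8 - 139.4 = -378.2
Trade balance = 4012.1 + (-378.2) = 3633.9
(Excluded from the trade balance — primary income: dividends received from foreign subsidiaries of resident firms 332.0, profits repatriated by foreign-owned firms operating domestically 617.0, reinvested earnings on direct investment abroad 267.8, compensation earned by residents employed abroad 213.3; financial account: new loans extended by domestic banks to foreign borrowers 272.5, purchases of foreign government bonds by domestic residents 1546.4; capital account: acquisition of foreign patents and trademarks (non-produced assets) 140.9, sale of embassy land to a foreign government 95.1; secondary income: pension payments received by residents from foreign governments 53.5, official foreign aid grants received (current) 236.1, contributions paid to international organisations 87.2.)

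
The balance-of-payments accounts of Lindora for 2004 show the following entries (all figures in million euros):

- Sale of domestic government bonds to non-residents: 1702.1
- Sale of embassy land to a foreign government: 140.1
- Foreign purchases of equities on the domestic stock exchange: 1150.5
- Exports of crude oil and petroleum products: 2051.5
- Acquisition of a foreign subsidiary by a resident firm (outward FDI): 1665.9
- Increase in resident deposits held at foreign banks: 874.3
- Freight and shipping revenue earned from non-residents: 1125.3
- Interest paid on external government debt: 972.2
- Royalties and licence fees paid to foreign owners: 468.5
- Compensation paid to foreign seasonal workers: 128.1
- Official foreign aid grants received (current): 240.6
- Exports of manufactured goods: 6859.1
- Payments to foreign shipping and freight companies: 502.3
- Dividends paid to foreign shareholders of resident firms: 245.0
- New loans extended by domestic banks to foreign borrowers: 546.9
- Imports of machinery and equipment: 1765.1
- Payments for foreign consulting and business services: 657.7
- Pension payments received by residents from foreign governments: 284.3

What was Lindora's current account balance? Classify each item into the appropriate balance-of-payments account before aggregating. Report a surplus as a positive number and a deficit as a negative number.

Goods: -1765.1 + 6859.1 + 2051.5 = 7145.5
Services: -468.5 - 657.7 + 1125.3 - 502.3 = -503.2
Primary income: -245.0 - 972.2 - 128.1 = -1345.3
Secondary income: 240.6 + 284.3 = 524.9
Current account = 7145.5 + (-503.2) + (-1345.3) + 524.9 = 5821.9
(Excluded from the current account — financial account: sale of domestic government bonds to non-residents 1702.1, foreign purchases of equities on the domestic stock exchange 1150.5, acquisition of a foreign subsidiary by a resident firm (outward FDI) 1665.9, increase in resident deposits held at foreign banks 874.3, new loans extended by domestic banks to foreign borrowers 546.9; capital account: sale of embassy land to a foreign government 140.1.)

5821.9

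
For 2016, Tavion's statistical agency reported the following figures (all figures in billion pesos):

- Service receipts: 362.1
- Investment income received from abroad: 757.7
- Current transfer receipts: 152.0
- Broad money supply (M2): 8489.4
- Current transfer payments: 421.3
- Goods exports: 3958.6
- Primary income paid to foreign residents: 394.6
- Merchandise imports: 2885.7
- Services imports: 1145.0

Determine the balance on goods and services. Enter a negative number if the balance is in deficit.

290.0

Goods balance = 3958.6 - 2885.7 = 1072.9
Services balance = 362.1 - 1145.0 = -782.9
Trade balance (goods + services) = 1072.9 + (-782.9) = 290.0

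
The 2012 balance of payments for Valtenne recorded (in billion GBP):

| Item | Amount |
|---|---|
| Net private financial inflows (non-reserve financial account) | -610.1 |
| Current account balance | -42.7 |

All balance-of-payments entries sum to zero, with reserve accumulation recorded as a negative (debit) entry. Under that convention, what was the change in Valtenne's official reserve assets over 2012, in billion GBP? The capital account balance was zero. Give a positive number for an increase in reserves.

Official reserve transactions balance = -((-42.7) + (-610.1)) = 652.8
An accumulation of reserves is recorded as a debit (negative entry), so the change in the stock of reserves is the negative of that balance.
Change in official reserves = -(652.8) = -652.8

-652.8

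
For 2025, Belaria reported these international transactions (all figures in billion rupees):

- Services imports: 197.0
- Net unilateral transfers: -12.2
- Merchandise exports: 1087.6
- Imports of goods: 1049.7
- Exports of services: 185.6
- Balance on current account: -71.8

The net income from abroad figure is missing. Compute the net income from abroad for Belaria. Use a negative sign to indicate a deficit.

-86.1

Current account = goods balance + services balance + net primary income + net secondary income
Sum of the known components = 14.3
Net income from abroad = CA - (known components) = -71.8 - 14.3 = -86.1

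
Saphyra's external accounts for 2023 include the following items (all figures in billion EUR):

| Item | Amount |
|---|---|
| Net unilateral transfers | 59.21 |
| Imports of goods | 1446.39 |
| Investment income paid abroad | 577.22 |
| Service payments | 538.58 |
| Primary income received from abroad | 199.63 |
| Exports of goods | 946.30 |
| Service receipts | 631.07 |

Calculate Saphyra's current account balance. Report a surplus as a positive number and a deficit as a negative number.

Goods balance = 946.30 - 1446.39 = -500.09
Services balance = 631.07 - 538.58 = 92.49
Trade balance (goods + services) = -500.09 + 92.49 = -407.60
Net primary income = 199.63 - 577.22 = -377.59
Net secondary income = 59.21
Current account = -407.60 + (-377.59) + 59.21 = -725.98

-725.98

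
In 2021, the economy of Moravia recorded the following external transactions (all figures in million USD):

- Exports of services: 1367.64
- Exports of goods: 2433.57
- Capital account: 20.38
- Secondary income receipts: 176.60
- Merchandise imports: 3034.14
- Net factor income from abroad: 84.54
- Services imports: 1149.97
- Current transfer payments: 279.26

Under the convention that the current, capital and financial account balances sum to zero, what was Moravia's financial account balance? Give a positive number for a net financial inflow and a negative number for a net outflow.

380.64

Goods balance = 2433.57 - 3034.14 = -600.57
Services balance = 1367.64 - 1149.97 = 217.67
Trade balance (goods + services) = -600.57 + 217.67 = -382.90
Net primary income = 84.54
Net secondary income = 176.60 - 279.26 = -102.66
Current account = -382.90 + 84.54 + (-102.66) = -401.02
Financial account = -(-401.02 + 20.38) = 380.64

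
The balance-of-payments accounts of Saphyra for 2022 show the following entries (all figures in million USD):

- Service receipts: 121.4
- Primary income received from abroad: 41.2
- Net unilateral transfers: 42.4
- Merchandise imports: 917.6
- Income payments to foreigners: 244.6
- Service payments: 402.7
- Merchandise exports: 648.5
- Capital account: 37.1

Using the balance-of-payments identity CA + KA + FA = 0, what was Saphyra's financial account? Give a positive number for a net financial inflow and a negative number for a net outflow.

674.3

Goods balance = 648.5 - 917.6 = -269.1
Services balance = 121.4 - 402.7 = -281.3
Trade balance (goods + services) = -269.1 + (-281.3) = -550.4
Net primary income = 41.2 - 244.6 = -203.4
Net secondary income = 42.4
Current account = -550.4 + (-203.4) + 42.4 = -711.4
Financial account = -(-711.4 + 37.1) = 674.3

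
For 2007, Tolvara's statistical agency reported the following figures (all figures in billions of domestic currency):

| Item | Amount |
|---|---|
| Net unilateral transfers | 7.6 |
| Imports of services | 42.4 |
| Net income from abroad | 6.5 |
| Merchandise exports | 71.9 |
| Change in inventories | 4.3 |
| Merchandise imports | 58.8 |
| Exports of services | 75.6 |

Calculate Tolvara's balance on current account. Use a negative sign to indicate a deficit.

Goods balance = 71.9 - 58.8 = 13.1
Services balance = 75.6 - 42.4 = 33.2
Trade balance (goods + services) = 13.1 + 33.2 = 46.3
Net primary income = 6.5
Net secondary income = 7.6
Current account = 46.3 + 6.5 + 7.6 = 60.4

60.4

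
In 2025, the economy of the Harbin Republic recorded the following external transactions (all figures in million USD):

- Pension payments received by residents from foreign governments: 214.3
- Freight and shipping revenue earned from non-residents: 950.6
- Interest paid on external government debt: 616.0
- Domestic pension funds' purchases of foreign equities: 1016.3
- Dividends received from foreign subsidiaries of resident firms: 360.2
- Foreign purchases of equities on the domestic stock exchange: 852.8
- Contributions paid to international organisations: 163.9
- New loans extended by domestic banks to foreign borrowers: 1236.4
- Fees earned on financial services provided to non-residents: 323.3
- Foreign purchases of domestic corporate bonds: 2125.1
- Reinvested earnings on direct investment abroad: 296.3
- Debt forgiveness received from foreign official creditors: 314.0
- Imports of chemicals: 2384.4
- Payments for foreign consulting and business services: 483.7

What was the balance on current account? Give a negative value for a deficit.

-1503.3

Goods: -2384.4
Services: -483.7 + 323.3 + 950.6 = 790.2
Primary income: 360.2 - 616.0 + 296.3 = 40.5
Secondary income: 214.3 - 163.9 = 50.4
Current account = (-2384.4) + 790.2 + 40.5 + 50.4 = -1503.3
(Excluded from the current account — financial account: domestic pension funds' purchases of foreign equities 1016.3, foreign purchases of equities on the domestic stock exchange 852.8, new loans extended by domestic banks to foreign borrowers 1236.4, foreign purchases of domestic corporate bonds 2125.1; capital account: debt forgiveness received from foreign official creditors 314.0.)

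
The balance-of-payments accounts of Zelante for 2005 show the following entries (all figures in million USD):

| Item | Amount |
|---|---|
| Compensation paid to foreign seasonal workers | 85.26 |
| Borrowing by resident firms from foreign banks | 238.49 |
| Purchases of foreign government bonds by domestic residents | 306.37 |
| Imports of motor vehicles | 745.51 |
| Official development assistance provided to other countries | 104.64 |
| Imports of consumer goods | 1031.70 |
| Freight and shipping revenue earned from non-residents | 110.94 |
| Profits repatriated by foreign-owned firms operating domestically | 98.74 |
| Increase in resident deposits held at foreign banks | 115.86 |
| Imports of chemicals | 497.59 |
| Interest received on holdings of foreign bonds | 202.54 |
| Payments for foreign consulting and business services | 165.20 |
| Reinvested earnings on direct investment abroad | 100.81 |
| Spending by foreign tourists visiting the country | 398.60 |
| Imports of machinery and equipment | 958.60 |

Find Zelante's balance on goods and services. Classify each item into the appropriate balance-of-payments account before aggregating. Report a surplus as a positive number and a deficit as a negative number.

Goods: -497.59 - 958.60 - 745.51 - 1031.70 = -3233.40
Services: 110.94 + 398.60 - 165.20 = 344.34
Trade balance = -3233.40 + 344.34 = -2889.06
(Excluded from the trade balance — primary income: compensation paid to foreign seasonal workers 85.26, profits repatriated by foreign-owned firms operating domestically 98.74, interest received on holdings of foreign bonds 202.54, reinvested earnings on direct investment abroad 100.81; financial account: borrowing by resident firms from foreign banks 238.49, purchases of foreign government bonds by domestic residents 306.37, increase in resident deposits held at foreign banks 115.86; secondary income: official development assistance provided to other countries 104.64.)

-2889.06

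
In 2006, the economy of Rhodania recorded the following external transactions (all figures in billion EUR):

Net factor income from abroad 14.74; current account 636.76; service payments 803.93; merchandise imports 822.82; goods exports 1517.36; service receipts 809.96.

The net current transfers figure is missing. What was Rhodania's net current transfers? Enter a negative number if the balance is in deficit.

-78.55

Current account = goods balance + services balance + net primary income + net secondary income
Sum of the known components = 715.31
Net current transfers = CA - (known components) = 636.76 - 715.31 = -78.55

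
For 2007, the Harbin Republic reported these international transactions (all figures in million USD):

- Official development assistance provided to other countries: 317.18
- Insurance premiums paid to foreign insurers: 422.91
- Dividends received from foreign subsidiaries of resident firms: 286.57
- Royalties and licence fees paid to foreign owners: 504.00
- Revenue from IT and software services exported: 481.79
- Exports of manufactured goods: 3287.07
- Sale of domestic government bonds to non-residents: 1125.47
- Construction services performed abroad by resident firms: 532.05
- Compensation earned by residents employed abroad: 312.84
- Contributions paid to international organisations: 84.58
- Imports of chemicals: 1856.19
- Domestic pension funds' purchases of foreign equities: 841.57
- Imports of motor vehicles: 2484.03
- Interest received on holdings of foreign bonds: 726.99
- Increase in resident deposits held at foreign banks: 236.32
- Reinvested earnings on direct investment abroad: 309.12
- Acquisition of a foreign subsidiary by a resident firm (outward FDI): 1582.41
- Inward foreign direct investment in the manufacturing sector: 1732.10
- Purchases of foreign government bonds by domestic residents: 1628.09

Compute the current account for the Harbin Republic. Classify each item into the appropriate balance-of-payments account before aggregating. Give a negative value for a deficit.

Goods: -1856.19 + 3287.07 - 2484.03 = -1053.15
Services: -422.91 + 532.05 + 481.79 - 504.00 = 86.93
Primary income: 312.84 + 726.99 + 309.12 + 286.57 = 1635.52
Secondary income: -317.18 - 84.58 = -401.76
Current account = (-1053.15) + 86.93 + 1635.52 + (-401.76) = 267.54
(Excluded from the current account — financial account: sale of domestic government bonds to non-residents 1125.47, domestic pension funds' purchases of foreign equities 841.57, increase in resident deposits held at foreign banks 236.32, acquisition of a foreign subsidiary by a resident firm (outward FDI) 1582.41, inward foreign direct investment in the manufacturing sector 1732.10, purchases of foreign government bonds by domestic residents 1628.09.)

267.54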